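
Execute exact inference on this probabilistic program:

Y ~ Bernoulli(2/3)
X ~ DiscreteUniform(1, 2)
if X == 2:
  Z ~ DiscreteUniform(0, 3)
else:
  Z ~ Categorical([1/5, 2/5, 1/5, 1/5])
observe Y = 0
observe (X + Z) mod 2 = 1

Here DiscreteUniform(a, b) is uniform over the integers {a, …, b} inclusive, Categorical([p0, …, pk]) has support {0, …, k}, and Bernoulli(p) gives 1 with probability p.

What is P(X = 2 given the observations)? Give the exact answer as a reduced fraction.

P(X = 2 | obs) = 5/9

Enumerate traces; 4 have nonzero weight after conditioning:
  (Y=0, X=1, Z=0) weight 1/30
  (Y=0, X=1, Z=2) weight 1/30
  (Y=0, X=2, Z=1) weight 1/24
  (Y=0, X=2, Z=3) weight 1/24
Group by X:
  weight(X=1) = 1/15
  weight(X=2) = 1/12
Total weight = 1/15 + 1/12 = 3/20
P(X=1 | obs) = 1/15 / 3/20 = 4/9
P(X=2 | obs) = 1/12 / 3/20 = 5/9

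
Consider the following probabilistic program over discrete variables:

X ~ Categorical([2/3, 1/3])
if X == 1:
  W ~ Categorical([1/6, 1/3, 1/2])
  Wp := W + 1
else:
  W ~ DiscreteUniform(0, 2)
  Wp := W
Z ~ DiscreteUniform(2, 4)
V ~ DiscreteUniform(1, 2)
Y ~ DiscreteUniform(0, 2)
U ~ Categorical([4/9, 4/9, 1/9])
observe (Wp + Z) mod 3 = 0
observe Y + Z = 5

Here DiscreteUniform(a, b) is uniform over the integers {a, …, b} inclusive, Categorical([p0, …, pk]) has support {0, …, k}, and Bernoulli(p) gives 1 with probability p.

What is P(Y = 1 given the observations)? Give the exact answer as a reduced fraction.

Enumerate traces; 24 have nonzero weight after conditioning:
  (X=0, W=0, Z=3, V=1, Y=2, U=0) weight 4/729
  (X=0, W=0, Z=3, V=1, Y=2, U=1) weight 4/729
  (X=0, W=0, Z=3, V=1, Y=2, U=2) weight 1/729
  (X=0, W=0, Z=3, V=2, Y=2, U=0) weight 4/729
  (X=0, W=0, Z=3, V=2, Y=2, U=1) weight 4/729
  (X=0, W=0, Z=3, V=2, Y=2, U=2) weight 1/729
  (X=0, W=2, Z=4, V=1, Y=1, U=0) weight 4/729
  (X=0, W=2, Z=4, V=1, Y=1, U=1) weight 4/729
  … 16 more
Group by Y:
  weight(Y=1) = 1/27
  weight(Y=2) = 7/162
Total weight = 1/27 + 7/162 = 13/162
P(Y=1 | obs) = 1/27 / 13/162 = 6/13
P(Y=2 | obs) = 7/162 / 13/162 = 7/13

P(Y = 1 | obs) = 6/13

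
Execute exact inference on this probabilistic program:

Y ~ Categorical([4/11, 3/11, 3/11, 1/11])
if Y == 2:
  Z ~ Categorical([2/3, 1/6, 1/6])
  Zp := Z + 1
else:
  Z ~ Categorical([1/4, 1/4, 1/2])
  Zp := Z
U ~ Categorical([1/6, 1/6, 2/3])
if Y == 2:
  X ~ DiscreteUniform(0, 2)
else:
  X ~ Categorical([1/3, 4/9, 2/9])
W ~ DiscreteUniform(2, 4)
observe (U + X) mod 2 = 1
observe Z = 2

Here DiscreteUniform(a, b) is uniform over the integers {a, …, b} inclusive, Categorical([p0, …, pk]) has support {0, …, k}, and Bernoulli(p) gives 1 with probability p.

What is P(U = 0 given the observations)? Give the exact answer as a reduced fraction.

P(U = 0 | obs) = 35/221

Enumerate traces; 48 have nonzero weight after conditioning:
  (Y=0, Z=2, U=0, X=1, W=2) weight 4/891
  (Y=0, Z=2, U=0, X=1, W=3) weight 4/891
  (Y=0, Z=2, U=0, X=1, W=4) weight 4/891
  (Y=0, Z=2, U=1, X=0, W=2) weight 1/297
  (Y=0, Z=2, U=1, X=0, W=3) weight 1/297
  (Y=0, Z=2, U=1, X=0, W=4) weight 1/297
  (Y=0, Z=2, U=1, X=2, W=2) weight 2/891
  (Y=0, Z=2, U=1, X=2, W=3) weight 2/891
  (Y=0, Z=2, U=2, X=1, W=2) weight 16/891
  … 39 more
Group by U:
  weight(U=0) = 35/1188
  weight(U=1) = 23/594
  weight(U=2) = 35/297
Total weight = 35/1188 + 23/594 + 35/297 = 221/1188
P(U=0 | obs) = 35/1188 / 221/1188 = 35/221
P(U=1 | obs) = 23/594 / 221/1188 = 46/221
P(U=2 | obs) = 35/297 / 221/1188 = 140/221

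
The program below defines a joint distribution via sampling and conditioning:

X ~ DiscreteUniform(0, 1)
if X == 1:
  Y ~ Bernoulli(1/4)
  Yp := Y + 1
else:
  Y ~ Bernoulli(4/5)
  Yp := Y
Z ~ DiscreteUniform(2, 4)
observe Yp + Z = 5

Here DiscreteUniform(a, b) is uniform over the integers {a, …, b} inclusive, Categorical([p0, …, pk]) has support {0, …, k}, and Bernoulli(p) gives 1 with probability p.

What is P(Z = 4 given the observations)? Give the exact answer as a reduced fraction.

Enumerate traces; 3 have nonzero weight after conditioning:
  (X=0, Y=1, Z=4) weight 2/15
  (X=1, Y=0, Z=4) weight 1/8
  (X=1, Y=1, Z=3) weight 1/24
Group by Z:
  weight(Z=3) = 1/24
  weight(Z=4) = 31/120
Total weight = 1/24 + 31/120 = 3/10
P(Z=3 | obs) = 1/24 / 3/10 = 5/36
P(Z=4 | obs) = 31/120 / 3/10 = 31/36

P(Z = 4 | obs) = 31/36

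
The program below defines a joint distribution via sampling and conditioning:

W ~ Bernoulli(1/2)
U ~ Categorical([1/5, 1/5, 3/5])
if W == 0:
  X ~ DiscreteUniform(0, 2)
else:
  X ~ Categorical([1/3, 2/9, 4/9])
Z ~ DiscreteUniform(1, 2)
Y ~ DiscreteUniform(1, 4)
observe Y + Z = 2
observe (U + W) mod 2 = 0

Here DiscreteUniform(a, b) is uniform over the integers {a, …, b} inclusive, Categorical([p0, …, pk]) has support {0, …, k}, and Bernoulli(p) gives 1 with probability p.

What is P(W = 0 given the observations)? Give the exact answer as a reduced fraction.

P(W = 0 | obs) = 4/5

Enumerate traces; 9 have nonzero weight after conditioning:
  (W=0, U=0, X=0, Z=1, Y=1) weight 1/240
  (W=0, U=0, X=1, Z=1, Y=1) weight 1/240
  (W=0, U=0, X=2, Z=1, Y=1) weight 1/240
  (W=0, U=2, X=0, Z=1, Y=1) weight 1/80
  (W=0, U=2, X=1, Z=1, Y=1) weight 1/80
  (W=0, U=2, X=2, Z=1, Y=1) weight 1/80
  (W=1, U=1, X=0, Z=1, Y=1) weight 1/240
  (W=1, U=1, X=1, Z=1, Y=1) weight 1/360
  … 1 more
Group by W:
  weight(W=0) = 1/20
  weight(W=1) = 1/80
Total weight = 1/20 + 1/80 = 1/16
P(W=0 | obs) = 1/20 / 1/16 = 4/5
P(W=1 | obs) = 1/80 / 1/16 = 1/5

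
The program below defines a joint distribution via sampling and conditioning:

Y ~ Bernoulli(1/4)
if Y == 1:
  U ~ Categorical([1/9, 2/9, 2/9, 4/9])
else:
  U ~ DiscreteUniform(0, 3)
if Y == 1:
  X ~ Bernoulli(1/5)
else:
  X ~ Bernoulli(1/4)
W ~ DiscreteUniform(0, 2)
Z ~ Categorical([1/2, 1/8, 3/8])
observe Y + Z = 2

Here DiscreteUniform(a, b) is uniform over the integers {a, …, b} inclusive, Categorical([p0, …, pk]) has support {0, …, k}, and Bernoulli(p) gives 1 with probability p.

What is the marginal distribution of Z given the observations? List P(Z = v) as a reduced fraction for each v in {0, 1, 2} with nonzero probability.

P(Z=1) = 1/10, P(Z=2) = 9/10

Enumerate traces; 48 have nonzero weight after conditioning:
  (Y=0, U=0, X=0, W=0, Z=2) weight 9/512
  (Y=0, U=0, X=0, W=1, Z=2) weight 9/512
  (Y=0, U=0, X=0, W=2, Z=2) weight 9/512
  (Y=0, U=0, X=1, W=0, Z=2) weight 3/512
  (Y=0, U=0, X=1, W=1, Z=2) weight 3/512
  (Y=0, U=0, X=1, W=2, Z=2) weight 3/512
  (Y=0, U=1, X=0, W=0, Z=2) weight 9/512
  (Y=0, U=1, X=0, W=1, Z=2) weight 9/512
  (Y=1, U=0, X=0, W=0, Z=1) weight 1/1080
  … 39 more
Group by Z:
  weight(Z=1) = 1/32
  weight(Z=2) = 9/32
Total weight = 1/32 + 9/32 = 5/16
P(Z=1 | obs) = 1/32 / 5/16 = 1/10
P(Z=2 | obs) = 9/32 / 5/16 = 9/10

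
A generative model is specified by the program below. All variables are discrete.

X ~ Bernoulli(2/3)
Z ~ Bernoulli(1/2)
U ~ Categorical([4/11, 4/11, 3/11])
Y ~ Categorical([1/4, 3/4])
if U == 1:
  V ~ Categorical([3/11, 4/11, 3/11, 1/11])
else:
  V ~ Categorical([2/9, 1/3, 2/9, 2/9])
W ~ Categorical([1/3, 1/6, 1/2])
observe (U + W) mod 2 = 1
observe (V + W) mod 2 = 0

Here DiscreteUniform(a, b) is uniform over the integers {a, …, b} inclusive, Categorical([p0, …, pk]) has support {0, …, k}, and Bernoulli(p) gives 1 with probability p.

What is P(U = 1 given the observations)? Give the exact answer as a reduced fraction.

P(U = 1 | obs) = 216/293

Enumerate traces; 64 have nonzero weight after conditioning:
  (X=0, Z=0, U=0, Y=0, V=1, W=1) weight 1/1188
  (X=0, Z=0, U=0, Y=0, V=3, W=1) weight 1/1782
  (X=0, Z=0, U=0, Y=1, V=1, W=1) weight 1/396
  (X=0, Z=0, U=0, Y=1, V=3, W=1) weight 1/594
  (X=0, Z=0, U=1, Y=0, V=0, W=0) weight 1/726
  (X=0, Z=0, U=1, Y=0, V=0, W=2) weight 1/484
  (X=0, Z=0, U=1, Y=0, V=2, W=0) weight 1/726
  (X=0, Z=0, U=1, Y=0, V=2, W=2) weight 1/484
  (X=0, Z=0, U=2, Y=0, V=1, W=1) weight 1/1584
  … 55 more
Group by U:
  weight(U=0) = 10/297
  weight(U=1) = 20/121
  weight(U=2) = 5/198
Total weight = 10/297 + 20/121 + 5/198 = 1465/6534
P(U=0 | obs) = 10/297 / 1465/6534 = 44/293
P(U=1 | obs) = 20/121 / 1465/6534 = 216/293
P(U=2 | obs) = 5/198 / 1465/6534 = 33/293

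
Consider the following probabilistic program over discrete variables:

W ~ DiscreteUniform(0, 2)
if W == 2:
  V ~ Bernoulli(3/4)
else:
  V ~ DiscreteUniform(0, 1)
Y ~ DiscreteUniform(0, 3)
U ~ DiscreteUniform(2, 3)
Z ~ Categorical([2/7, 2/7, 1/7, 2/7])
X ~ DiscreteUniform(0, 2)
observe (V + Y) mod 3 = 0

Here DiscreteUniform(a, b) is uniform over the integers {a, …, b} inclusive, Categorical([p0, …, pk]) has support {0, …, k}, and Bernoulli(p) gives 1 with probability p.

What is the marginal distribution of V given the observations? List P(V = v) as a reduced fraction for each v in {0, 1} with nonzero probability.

Enumerate traces; 216 have nonzero weight after conditioning:
  (W=0, V=0, Y=0, U=2, Z=0, X=0) weight 1/504
  (W=0, V=0, Y=0, U=2, Z=0, X=1) weight 1/504
  (W=0, V=0, Y=0, U=2, Z=0, X=2) weight 1/504
  (W=0, V=0, Y=0, U=2, Z=1, X=0) weight 1/504
  (W=0, V=0, Y=0, U=2, Z=1, X=1) weight 1/504
  (W=0, V=0, Y=0, U=2, Z=1, X=2) weight 1/504
  (W=0, V=0, Y=0, U=2, Z=2, X=0) weight 1/1008
  (W=0, V=0, Y=0, U=2, Z=2, X=1) weight 1/1008
  (W=0, V=1, Y=2, U=2, Z=0, X=0) weight 1/504
  … 207 more
Group by V:
  weight(V=0) = 5/24
  weight(V=1) = 7/48
Total weight = 5/24 + 7/48 = 17/48
P(V=0 | obs) = 5/24 / 17/48 = 10/17
P(V=1 | obs) = 7/48 / 17/48 = 7/17

P(V=0) = 10/17, P(V=1) = 7/17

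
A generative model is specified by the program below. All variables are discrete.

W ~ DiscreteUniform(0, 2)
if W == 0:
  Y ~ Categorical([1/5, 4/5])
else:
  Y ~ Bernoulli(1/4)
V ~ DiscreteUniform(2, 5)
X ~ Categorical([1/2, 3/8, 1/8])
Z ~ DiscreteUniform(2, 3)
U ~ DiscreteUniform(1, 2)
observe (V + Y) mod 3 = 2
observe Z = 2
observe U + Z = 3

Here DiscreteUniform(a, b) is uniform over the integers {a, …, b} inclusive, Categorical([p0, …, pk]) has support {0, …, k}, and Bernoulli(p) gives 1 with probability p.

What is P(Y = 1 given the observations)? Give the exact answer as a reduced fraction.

Enumerate traces; 27 have nonzero weight after conditioning:
  (W=0, Y=0, V=2, X=0, Z=2, U=1) weight 1/480
  (W=0, Y=0, V=2, X=1, Z=2, U=1) weight 1/640
  (W=0, Y=0, V=2, X=2, Z=2, U=1) weight 1/1920
  (W=0, Y=0, V=5, X=0, Z=2, U=1) weight 1/480
  (W=0, Y=0, V=5, X=1, Z=2, U=1) weight 1/640
  (W=0, Y=0, V=5, X=2, Z=2, U=1) weight 1/1920
  (W=0, Y=1, V=4, X=0, Z=2, U=1) weight 1/120
  (W=0, Y=1, V=4, X=1, Z=2, U=1) weight 1/160
  … 19 more
Group by Y:
  weight(Y=0) = 17/240
  weight(Y=1) = 13/480
Total weight = 17/240 + 13/480 = 47/480
P(Y=0 | obs) = 17/240 / 47/480 = 34/47
P(Y=1 | obs) = 13/480 / 47/480 = 13/47

P(Y = 1 | obs) = 13/47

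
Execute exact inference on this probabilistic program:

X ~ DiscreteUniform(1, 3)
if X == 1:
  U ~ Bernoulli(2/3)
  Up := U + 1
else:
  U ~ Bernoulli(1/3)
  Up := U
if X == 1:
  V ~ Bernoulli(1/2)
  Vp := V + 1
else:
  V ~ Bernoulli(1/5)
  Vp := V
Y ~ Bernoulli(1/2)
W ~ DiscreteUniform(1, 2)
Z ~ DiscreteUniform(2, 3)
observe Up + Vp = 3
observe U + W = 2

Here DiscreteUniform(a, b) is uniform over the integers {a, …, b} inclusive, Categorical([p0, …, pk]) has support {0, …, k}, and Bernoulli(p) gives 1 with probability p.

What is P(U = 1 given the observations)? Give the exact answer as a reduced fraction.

Enumerate traces; 8 have nonzero weight after conditioning:
  (X=1, U=0, V=1, Y=0, W=2, Z=2) weight 1/144
  (X=1, U=0, V=1, Y=0, W=2, Z=3) weight 1/144
  (X=1, U=0, V=1, Y=1, W=2, Z=2) weight 1/144
  (X=1, U=0, V=1, Y=1, W=2, Z=3) weight 1/144
  (X=1, U=1, V=0, Y=0, W=1, Z=2) weight 1/72
  (X=1, U=1, V=0, Y=0, W=1, Z=3) weight 1/72
  (X=1, U=1, V=0, Y=1, W=1, Z=2) weight 1/72
  (X=1, U=1, V=0, Y=1, W=1, Z=3) weight 1/72
Group by U:
  weight(U=0) = 1/36
  weight(U=1) = 1/18
Total weight = 1/36 + 1/18 = 1/12
P(U=0 | obs) = 1/36 / 1/12 = 1/3
P(U=1 | obs) = 1/18 / 1/12 = 2/3

P(U = 1 | obs) = 2/3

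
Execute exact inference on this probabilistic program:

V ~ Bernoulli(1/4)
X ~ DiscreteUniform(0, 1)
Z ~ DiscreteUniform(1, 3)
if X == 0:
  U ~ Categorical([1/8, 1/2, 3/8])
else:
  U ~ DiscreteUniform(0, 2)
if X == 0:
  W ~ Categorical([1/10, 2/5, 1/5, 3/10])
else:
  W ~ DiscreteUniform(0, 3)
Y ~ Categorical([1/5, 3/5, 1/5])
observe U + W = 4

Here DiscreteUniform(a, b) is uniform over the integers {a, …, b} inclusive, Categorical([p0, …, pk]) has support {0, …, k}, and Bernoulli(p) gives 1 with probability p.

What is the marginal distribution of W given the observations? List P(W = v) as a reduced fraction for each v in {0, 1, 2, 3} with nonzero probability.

Enumerate traces; 72 have nonzero weight after conditioning:
  (V=0, X=0, Z=1, U=1, W=3, Y=0) weight 3/800
  (V=0, X=0, Z=1, U=1, W=3, Y=1) weight 9/800
  (V=0, X=0, Z=1, U=1, W=3, Y=2) weight 3/800
  (V=0, X=0, Z=1, U=2, W=2, Y=0) weight 3/1600
  (V=0, X=0, Z=1, U=2, W=2, Y=1) weight 9/1600
  (V=0, X=0, Z=1, U=2, W=2, Y=2) weight 3/1600
  (V=0, X=0, Z=2, U=1, W=3, Y=0) weight 3/800
  (V=0, X=0, Z=2, U=1, W=3, Y=1) weight 9/800
  … 64 more
Group by W:
  weight(W=2) = 19/240
  weight(W=3) = 7/60
Total weight = 19/240 + 7/60 = 47/240
P(W=2 | obs) = 19/240 / 47/240 = 19/47
P(W=3 | obs) = 7/60 / 47/240 = 28/47

P(W=2) = 19/47, P(W=3) = 28/47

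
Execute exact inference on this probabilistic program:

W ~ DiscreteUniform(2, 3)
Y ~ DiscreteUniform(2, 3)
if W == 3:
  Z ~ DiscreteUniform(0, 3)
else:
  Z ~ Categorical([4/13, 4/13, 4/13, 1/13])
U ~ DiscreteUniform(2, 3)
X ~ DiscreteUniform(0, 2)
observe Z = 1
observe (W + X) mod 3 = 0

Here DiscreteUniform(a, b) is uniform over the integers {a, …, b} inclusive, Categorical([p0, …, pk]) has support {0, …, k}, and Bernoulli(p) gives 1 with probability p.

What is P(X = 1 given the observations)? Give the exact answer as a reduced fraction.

Enumerate traces; 8 have nonzero weight after conditioning:
  (W=2, Y=2, Z=1, U=2, X=1) weight 1/78
  (W=2, Y=2, Z=1, U=3, X=1) weight 1/78
  (W=2, Y=3, Z=1, U=2, X=1) weight 1/78
  (W=2, Y=3, Z=1, U=3, X=1) weight 1/78
  (W=3, Y=2, Z=1, U=2, X=0) weight 1/96
  (W=3, Y=2, Z=1, U=3, X=0) weight 1/96
  (W=3, Y=3, Z=1, U=2, X=0) weight 1/96
  (W=3, Y=3, Z=1, U=3, X=0) weight 1/96
Group by X:
  weight(X=0) = 1/24
  weight(X=1) = 2/39
Total weight = 1/24 + 2/39 = 29/312
P(X=0 | obs) = 1/24 / 29/312 = 13/29
P(X=1 | obs) = 2/39 / 29/312 = 16/29

P(X = 1 | obs) = 16/29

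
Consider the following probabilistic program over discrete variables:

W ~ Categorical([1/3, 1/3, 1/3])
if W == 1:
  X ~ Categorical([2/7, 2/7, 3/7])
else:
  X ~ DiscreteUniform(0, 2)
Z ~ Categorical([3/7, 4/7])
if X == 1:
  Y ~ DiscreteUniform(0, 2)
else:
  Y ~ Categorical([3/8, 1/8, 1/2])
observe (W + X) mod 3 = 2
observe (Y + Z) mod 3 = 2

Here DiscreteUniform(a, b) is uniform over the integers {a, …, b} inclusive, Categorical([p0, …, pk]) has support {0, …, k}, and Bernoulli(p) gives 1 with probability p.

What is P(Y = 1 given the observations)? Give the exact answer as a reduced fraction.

P(Y = 1 | obs) = 5/14

Enumerate traces; 6 have nonzero weight after conditioning:
  (W=0, X=2, Z=0, Y=2) weight 1/42
  (W=0, X=2, Z=1, Y=1) weight 1/126
  (W=1, X=1, Z=0, Y=2) weight 2/147
  (W=1, X=1, Z=1, Y=1) weight 8/441
  (W=2, X=0, Z=0, Y=2) weight 1/42
  (W=2, X=0, Z=1, Y=1) weight 1/126
Group by Y:
  weight(Y=1) = 5/147
  weight(Y=2) = 3/49
Total weight = 5/147 + 3/49 = 2/21
P(Y=1 | obs) = 5/147 / 2/21 = 5/14
P(Y=2 | obs) = 3/49 / 2/21 = 9/14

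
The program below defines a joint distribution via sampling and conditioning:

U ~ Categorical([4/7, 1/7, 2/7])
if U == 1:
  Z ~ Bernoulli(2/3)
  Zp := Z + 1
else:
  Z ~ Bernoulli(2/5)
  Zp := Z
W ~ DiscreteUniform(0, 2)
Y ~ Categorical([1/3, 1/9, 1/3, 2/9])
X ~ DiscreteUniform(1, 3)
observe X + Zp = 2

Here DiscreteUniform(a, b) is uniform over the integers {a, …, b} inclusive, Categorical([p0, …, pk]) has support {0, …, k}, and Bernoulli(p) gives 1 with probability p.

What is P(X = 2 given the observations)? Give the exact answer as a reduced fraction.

P(X = 2 | obs) = 54/95

Enumerate traces; 60 have nonzero weight after conditioning:
  (U=0, Z=0, W=0, Y=0, X=2) weight 4/315
  (U=0, Z=0, W=0, Y=1, X=2) weight 4/945
  (U=0, Z=0, W=0, Y=2, X=2) weight 4/315
  (U=0, Z=0, W=0, Y=3, X=2) weight 8/945
  (U=0, Z=0, W=1, Y=0, X=2) weight 4/315
  (U=0, Z=0, W=1, Y=1, X=2) weight 4/945
  (U=0, Z=0, W=1, Y=2, X=2) weight 4/315
  (U=0, Z=0, W=1, Y=3, X=2) weight 8/945
  (U=0, Z=1, W=0, Y=0, X=1) weight 8/945
  … 51 more
Group by X:
  weight(X=1) = 41/315
  weight(X=2) = 6/35
Total weight = 41/315 + 6/35 = 19/63
P(X=1 | obs) = 41/315 / 19/63 = 41/95
P(X=2 | obs) = 6/35 / 19/63 = 54/95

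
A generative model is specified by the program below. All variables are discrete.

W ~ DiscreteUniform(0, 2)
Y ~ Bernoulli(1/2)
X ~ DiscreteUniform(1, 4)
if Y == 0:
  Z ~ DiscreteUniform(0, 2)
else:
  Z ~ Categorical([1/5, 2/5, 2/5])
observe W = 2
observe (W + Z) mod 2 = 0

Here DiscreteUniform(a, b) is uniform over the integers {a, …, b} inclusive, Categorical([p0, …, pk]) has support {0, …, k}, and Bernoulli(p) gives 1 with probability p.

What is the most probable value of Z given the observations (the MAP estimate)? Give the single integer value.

Enumerate traces; 16 have nonzero weight after conditioning:
  (W=2, Y=0, X=1, Z=0) weight 1/72
  (W=2, Y=0, X=1, Z=2) weight 1/72
  (W=2, Y=0, X=2, Z=0) weight 1/72
  (W=2, Y=0, X=2, Z=2) weight 1/72
  (W=2, Y=0, X=3, Z=0) weight 1/72
  (W=2, Y=0, X=3, Z=2) weight 1/72
  (W=2, Y=0, X=4, Z=0) weight 1/72
  (W=2, Y=0, X=4, Z=2) weight 1/72
  … 8 more
Group by Z:
  weight(Z=0) = 4/45
  weight(Z=2) = 11/90
Total weight = 4/45 + 11/90 = 19/90
P(Z=0 | obs) = 4/45 / 19/90 = 8/19
P(Z=2 | obs) = 11/90 / 19/90 = 11/19
argmax = 2

argmax_v P(Z = v | obs) = 2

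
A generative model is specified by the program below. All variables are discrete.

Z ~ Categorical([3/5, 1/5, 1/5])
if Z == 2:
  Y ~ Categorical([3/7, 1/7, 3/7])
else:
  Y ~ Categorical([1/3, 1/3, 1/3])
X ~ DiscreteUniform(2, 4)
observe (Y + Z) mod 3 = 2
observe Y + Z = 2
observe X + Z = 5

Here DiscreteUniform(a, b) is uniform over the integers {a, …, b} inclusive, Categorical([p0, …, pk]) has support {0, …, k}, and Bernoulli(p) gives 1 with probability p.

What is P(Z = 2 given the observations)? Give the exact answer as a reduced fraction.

P(Z = 2 | obs) = 9/16

Enumerate traces; 2 have nonzero weight after conditioning:
  (Z=1, Y=1, X=4) weight 1/45
  (Z=2, Y=0, X=3) weight 1/35
Group by Z:
  weight(Z=1) = 1/45
  weight(Z=2) = 1/35
Total weight = 1/45 + 1/35 = 16/315
P(Z=1 | obs) = 1/45 / 16/315 = 7/16
P(Z=2 | obs) = 1/35 / 16/315 = 9/16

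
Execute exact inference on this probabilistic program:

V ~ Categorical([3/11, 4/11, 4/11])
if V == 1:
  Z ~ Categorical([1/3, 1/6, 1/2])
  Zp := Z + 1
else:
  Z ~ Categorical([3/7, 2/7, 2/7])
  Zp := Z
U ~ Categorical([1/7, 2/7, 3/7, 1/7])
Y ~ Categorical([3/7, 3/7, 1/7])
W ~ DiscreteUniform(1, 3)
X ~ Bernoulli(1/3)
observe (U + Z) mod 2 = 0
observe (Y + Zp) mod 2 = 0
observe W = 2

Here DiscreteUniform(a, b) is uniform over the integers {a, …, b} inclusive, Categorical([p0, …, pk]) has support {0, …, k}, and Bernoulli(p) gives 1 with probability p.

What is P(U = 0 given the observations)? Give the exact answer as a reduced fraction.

P(U = 0 | obs) = 15/73

Enumerate traces; 56 have nonzero weight after conditioning:
  (V=0, Z=0, U=0, Y=0, W=2, X=0) weight 6/3773
  (V=0, Z=0, U=0, Y=0, W=2, X=1) weight 3/3773
  (V=0, Z=0, U=0, Y=2, W=2, X=0) weight 2/3773
  (V=0, Z=0, U=0, Y=2, W=2, X=1) weight 1/3773
  (V=0, Z=0, U=2, Y=0, W=2, X=0) weight 18/3773
  (V=0, Z=0, U=2, Y=0, W=2, X=1) weight 9/3773
  (V=0, Z=0, U=2, Y=2, W=2, X=0) weight 6/3773
  (V=0, Z=0, U=2, Y=2, W=2, X=1) weight 3/3773
  (V=0, Z=1, U=1, Y=1, W=2, X=0) weight 8/3773
  (V=0, Z=1, U=3, Y=1, W=2, X=0) weight 4/3773
  … 46 more
Group by U:
  weight(U=0) = 10/539
  weight(U=1) = 52/4851
  weight(U=2) = 30/539
  weight(U=3) = 26/4851
Total weight = 10/539 + 52/4851 + 30/539 + 26/4851 = 146/1617
P(U=0 | obs) = 10/539 / 146/1617 = 15/73
P(U=1 | obs) = 52/4851 / 146/1617 = 26/219
P(U=2 | obs) = 30/539 / 146/1617 = 45/73
P(U=3 | obs) = 26/4851 / 146/1617 = 13/219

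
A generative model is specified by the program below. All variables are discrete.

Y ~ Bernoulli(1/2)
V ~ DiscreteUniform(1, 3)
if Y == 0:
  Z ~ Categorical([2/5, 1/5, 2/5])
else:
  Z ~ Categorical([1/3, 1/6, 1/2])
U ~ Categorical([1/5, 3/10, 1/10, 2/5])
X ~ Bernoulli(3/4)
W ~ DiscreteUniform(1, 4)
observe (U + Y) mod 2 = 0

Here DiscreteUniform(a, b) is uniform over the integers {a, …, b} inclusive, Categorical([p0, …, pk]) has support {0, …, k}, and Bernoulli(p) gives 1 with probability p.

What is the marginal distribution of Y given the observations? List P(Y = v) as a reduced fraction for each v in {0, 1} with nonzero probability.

P(Y=0) = 3/10, P(Y=1) = 7/10

Enumerate traces; 288 have nonzero weight after conditioning:
  (Y=0, V=1, Z=0, U=0, X=0, W=1) weight 1/1200
  (Y=0, V=1, Z=0, U=0, X=0, W=2) weight 1/1200
  (Y=0, V=1, Z=0, U=0, X=0, W=3) weight 1/1200
  (Y=0, V=1, Z=0, U=0, X=0, W=4) weight 1/1200
  (Y=0, V=1, Z=0, U=0, X=1, W=1) weight 1/400
  (Y=0, V=1, Z=0, U=0, X=1, W=2) weight 1/400
  (Y=0, V=1, Z=0, U=0, X=1, W=3) weight 1/400
  (Y=0, V=1, Z=0, U=0, X=1, W=4) weight 1/400
  (Y=1, V=1, Z=0, U=1, X=0, W=1) weight 1/960
  … 279 more
Group by Y:
  weight(Y=0) = 3/20
  weight(Y=1) = 7/20
Total weight = 3/20 + 7/20 = 1/2
P(Y=0 | obs) = 3/20 / 1/2 = 3/10
P(Y=1 | obs) = 7/20 / 1/2 = 7/10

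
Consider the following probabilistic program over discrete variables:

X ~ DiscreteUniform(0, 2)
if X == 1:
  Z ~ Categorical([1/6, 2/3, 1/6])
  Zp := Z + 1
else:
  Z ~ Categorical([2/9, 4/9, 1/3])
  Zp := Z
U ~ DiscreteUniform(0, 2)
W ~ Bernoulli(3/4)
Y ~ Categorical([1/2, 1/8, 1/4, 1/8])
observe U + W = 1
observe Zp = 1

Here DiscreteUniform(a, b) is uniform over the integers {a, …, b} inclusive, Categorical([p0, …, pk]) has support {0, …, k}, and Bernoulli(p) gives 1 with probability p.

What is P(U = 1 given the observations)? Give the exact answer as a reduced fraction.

P(U = 1 | obs) = 1/4

Enumerate traces; 24 have nonzero weight after conditioning:
  (X=0, Z=1, U=0, W=1, Y=0) weight 1/54
  (X=0, Z=1, U=0, W=1, Y=1) weight 1/216
  (X=0, Z=1, U=0, W=1, Y=2) weight 1/108
  (X=0, Z=1, U=0, W=1, Y=3) weight 1/216
  (X=0, Z=1, U=1, W=0, Y=0) weight 1/162
  (X=0, Z=1, U=1, W=0, Y=1) weight 1/648
  (X=0, Z=1, U=1, W=0, Y=2) weight 1/324
  (X=0, Z=1, U=1, W=0, Y=3) weight 1/648
  … 16 more
Group by U:
  weight(U=0) = 19/216
  weight(U=1) = 19/648
Total weight = 19/216 + 19/648 = 19/162
P(U=0 | obs) = 19/216 / 19/162 = 3/4
P(U=1 | obs) = 19/648 / 19/162 = 1/4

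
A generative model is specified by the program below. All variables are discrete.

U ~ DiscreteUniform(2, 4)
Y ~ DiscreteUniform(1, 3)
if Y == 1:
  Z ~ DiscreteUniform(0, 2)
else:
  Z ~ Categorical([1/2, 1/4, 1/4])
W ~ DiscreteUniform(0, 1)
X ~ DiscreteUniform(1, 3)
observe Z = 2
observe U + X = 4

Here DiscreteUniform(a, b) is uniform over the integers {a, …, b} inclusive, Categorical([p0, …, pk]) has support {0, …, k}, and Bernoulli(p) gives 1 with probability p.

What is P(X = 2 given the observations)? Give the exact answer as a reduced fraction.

P(X = 2 | obs) = 1/2

Enumerate traces; 12 have nonzero weight after conditioning:
  (U=2, Y=1, Z=2, W=0, X=2) weight 1/162
  (U=2, Y=1, Z=2, W=1, X=2) weight 1/162
  (U=2, Y=2, Z=2, W=0, X=2) weight 1/216
  (U=2, Y=2, Z=2, W=1, X=2) weight 1/216
  (U=2, Y=3, Z=2, W=0, X=2) weight 1/216
  (U=2, Y=3, Z=2, W=1, X=2) weight 1/216
  (U=3, Y=1, Z=2, W=0, X=1) weight 1/162
  (U=3, Y=1, Z=2, W=1, X=1) weight 1/162
  … 4 more
Group by X:
  weight(X=1) = 5/162
  weight(X=2) = 5/162
Total weight = 5/162 + 5/162 = 5/81
P(X=1 | obs) = 5/162 / 5/81 = 1/2
P(X=2 | obs) = 5/162 / 5/81 = 1/2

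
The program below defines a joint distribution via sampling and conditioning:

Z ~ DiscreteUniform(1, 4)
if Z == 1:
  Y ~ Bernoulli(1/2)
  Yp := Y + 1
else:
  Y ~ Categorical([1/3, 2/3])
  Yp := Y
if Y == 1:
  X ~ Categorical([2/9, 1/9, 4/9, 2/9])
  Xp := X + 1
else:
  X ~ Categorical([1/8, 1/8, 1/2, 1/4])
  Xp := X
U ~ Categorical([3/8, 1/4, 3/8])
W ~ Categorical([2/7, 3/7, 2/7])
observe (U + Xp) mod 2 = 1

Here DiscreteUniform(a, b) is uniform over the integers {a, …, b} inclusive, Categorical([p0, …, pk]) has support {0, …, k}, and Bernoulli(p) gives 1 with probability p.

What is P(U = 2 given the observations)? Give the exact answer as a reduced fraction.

Enumerate traces; 144 have nonzero weight after conditioning:
  (Z=1, Y=0, X=0, U=1, W=0) weight 1/896
  (Z=1, Y=0, X=0, U=1, W=1) weight 3/1792
  (Z=1, Y=0, X=0, U=1, W=2) weight 1/896
  (Z=1, Y=0, X=1, U=0, W=0) weight 3/1792
  (Z=1, Y=0, X=1, U=0, W=1) weight 9/3584
  (Z=1, Y=0, X=1, U=0, W=2) weight 3/1792
  (Z=1, Y=0, X=1, U=2, W=0) weight 3/1792
  (Z=1, Y=0, X=1, U=2, W=1) weight 9/3584
  … 136 more
Group by U:
  weight(U=0) = 107/512
  weight(U=1) = 85/768
  weight(U=2) = 107/512
Total weight = 107/512 + 85/768 + 107/512 = 203/384
P(U=0 | obs) = 107/512 / 203/384 = 321/812
P(U=1 | obs) = 85/768 / 203/384 = 85/406
P(U=2 | obs) = 107/512 / 203/384 = 321/812

P(U = 2 | obs) = 321/812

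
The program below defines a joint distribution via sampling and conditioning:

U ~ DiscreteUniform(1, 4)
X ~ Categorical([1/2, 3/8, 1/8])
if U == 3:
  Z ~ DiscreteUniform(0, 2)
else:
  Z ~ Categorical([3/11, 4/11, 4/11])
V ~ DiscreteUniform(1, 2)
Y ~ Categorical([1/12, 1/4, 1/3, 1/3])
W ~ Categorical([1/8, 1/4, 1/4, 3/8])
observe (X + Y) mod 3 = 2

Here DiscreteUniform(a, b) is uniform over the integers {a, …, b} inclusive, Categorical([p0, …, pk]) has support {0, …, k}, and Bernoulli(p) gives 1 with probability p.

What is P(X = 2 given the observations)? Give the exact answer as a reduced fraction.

P(X = 2 | obs) = 1/6

Enumerate traces; 384 have nonzero weight after conditioning:
  (U=1, X=0, Z=0, V=1, Y=2, W=0) weight 1/1408
  (U=1, X=0, Z=0, V=1, Y=2, W=1) weight 1/704
  (U=1, X=0, Z=0, V=1, Y=2, W=2) weight 1/704
  (U=1, X=0, Z=0, V=1, Y=2, W=3) weight 3/1408
  (U=1, X=0, Z=0, V=2, Y=2, W=0) weight 1/1408
  (U=1, X=0, Z=0, V=2, Y=2, W=1) weight 1/704
  (U=1, X=0, Z=0, V=2, Y=2, W=2) weight 1/704
  (U=1, X=0, Z=0, V=2, Y=2, W=3) weight 3/1408
  (U=1, X=1, Z=0, V=1, Y=1, W=0) weight 9/22528
  (U=1, X=2, Z=0, V=1, Y=0, W=0) weight 1/22528
  … 374 more
Group by X:
  weight(X=0) = 1/6
  weight(X=1) = 3/32
  weight(X=2) = 5/96
Total weight = 1/6 + 3/32 + 5/96 = 5/16
P(X=0 | obs) = 1/6 / 5/16 = 8/15
P(X=1 | obs) = 3/32 / 5/16 = 3/10
P(X=2 | obs) = 5/96 / 5/16 = 1/6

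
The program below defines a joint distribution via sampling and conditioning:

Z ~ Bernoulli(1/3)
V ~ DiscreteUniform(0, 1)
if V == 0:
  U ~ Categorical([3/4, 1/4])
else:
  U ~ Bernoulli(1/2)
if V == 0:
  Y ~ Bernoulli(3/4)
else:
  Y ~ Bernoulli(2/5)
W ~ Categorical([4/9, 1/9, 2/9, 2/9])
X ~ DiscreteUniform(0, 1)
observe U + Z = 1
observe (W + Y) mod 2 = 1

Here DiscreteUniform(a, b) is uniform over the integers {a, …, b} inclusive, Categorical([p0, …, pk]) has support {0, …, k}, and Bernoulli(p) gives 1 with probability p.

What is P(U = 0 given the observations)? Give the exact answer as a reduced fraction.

P(U = 0 | obs) = 23/49

Enumerate traces; 32 have nonzero weight after conditioning:
  (Z=0, V=0, U=1, Y=0, W=1, X=0) weight 1/864
  (Z=0, V=0, U=1, Y=0, W=1, X=1) weight 1/864
  (Z=0, V=0, U=1, Y=0, W=3, X=0) weight 1/432
  (Z=0, V=0, U=1, Y=0, W=3, X=1) weight 1/432
  (Z=0, V=0, U=1, Y=1, W=0, X=0) weight 1/72
  (Z=0, V=0, U=1, Y=1, W=0, X=1) weight 1/72
  (Z=0, V=0, U=1, Y=1, W=2, X=0) weight 1/144
  (Z=0, V=0, U=1, Y=1, W=2, X=1) weight 1/144
  (Z=1, V=0, U=0, Y=0, W=1, X=0) weight 1/576
  … 23 more
Group by U:
  weight(U=0) = 161/1440
  weight(U=1) = 91/720
Total weight = 161/1440 + 91/720 = 343/1440
P(U=0 | obs) = 161/1440 / 343/1440 = 23/49
P(U=1 | obs) = 91/720 / 343/1440 = 26/49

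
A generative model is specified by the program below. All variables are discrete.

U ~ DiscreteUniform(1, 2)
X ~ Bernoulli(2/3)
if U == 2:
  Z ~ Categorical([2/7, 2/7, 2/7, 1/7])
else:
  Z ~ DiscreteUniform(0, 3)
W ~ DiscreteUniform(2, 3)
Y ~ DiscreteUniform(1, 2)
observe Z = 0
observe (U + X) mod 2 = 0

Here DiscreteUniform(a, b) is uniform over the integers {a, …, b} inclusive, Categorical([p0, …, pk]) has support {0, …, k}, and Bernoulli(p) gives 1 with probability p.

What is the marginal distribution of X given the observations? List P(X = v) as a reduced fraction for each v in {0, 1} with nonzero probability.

Enumerate traces; 8 have nonzero weight after conditioning:
  (U=1, X=1, Z=0, W=2, Y=1) weight 1/48
  (U=1, X=1, Z=0, W=2, Y=2) weight 1/48
  (U=1, X=1, Z=0, W=3, Y=1) weight 1/48
  (U=1, X=1, Z=0, W=3, Y=2) weight 1/48
  (U=2, X=0, Z=0, W=2, Y=1) weight 1/84
  (U=2, X=0, Z=0, W=2, Y=2) weight 1/84
  (U=2, X=0, Z=0, W=3, Y=1) weight 1/84
  (U=2, X=0, Z=0, W=3, Y=2) weight 1/84
Group by X:
  weight(X=0) = 1/21
  weight(X=1) = 1/12
Total weight = 1/21 + 1/12 = 11/84
P(X=0 | obs) = 1/21 / 11/84 = 4/11
P(X=1 | obs) = 1/12 / 11/84 = 7/11

P(X=0) = 4/11, P(X=1) = 7/11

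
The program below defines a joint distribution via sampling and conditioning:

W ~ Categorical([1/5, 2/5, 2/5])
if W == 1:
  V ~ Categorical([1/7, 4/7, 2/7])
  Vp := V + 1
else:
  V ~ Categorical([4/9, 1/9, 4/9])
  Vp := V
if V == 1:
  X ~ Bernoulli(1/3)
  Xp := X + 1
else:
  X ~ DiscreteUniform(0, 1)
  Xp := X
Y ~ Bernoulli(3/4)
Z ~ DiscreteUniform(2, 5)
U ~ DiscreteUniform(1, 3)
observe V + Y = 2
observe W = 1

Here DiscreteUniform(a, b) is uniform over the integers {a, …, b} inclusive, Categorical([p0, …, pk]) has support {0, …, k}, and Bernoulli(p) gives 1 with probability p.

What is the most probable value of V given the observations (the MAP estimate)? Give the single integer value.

argmax_v P(V = v | obs) = 1

Enumerate traces; 48 have nonzero weight after conditioning:
  (W=1, V=1, X=0, Y=1, Z=2, U=1) weight 1/105
  (W=1, V=1, X=0, Y=1, Z=2, U=2) weight 1/105
  (W=1, V=1, X=0, Y=1, Z=2, U=3) weight 1/105
  (W=1, V=1, X=0, Y=1, Z=3, U=1) weight 1/105
  (W=1, V=1, X=0, Y=1, Z=3, U=2) weight 1/105
  (W=1, V=1, X=0, Y=1, Z=3, U=3) weight 1/105
  (W=1, V=1, X=0, Y=1, Z=4, U=1) weight 1/105
  (W=1, V=1, X=0, Y=1, Z=4, U=2) weight 1/105
  (W=1, V=2, X=0, Y=0, Z=2, U=1) weight 1/840
  … 39 more
Group by V:
  weight(V=1) = 6/35
  weight(V=2) = 1/35
Total weight = 6/35 + 1/35 = 1/5
P(V=1 | obs) = 6/35 / 1/5 = 6/7
P(V=2 | obs) = 1/35 / 1/5 = 1/7
argmax = 1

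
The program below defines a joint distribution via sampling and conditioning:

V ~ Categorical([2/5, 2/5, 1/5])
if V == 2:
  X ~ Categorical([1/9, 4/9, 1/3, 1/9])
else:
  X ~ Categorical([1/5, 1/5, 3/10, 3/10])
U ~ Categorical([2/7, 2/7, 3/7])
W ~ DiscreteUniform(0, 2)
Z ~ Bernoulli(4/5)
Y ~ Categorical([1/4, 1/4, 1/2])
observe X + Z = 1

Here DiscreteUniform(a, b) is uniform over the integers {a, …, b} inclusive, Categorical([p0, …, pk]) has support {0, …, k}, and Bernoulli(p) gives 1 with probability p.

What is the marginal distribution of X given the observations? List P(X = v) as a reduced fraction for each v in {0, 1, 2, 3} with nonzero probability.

P(X=0) = 41/55, P(X=1) = 14/55

Enumerate traces; 162 have nonzero weight after conditioning:
  (V=0, X=0, U=0, W=0, Z=1, Y=0) weight 4/2625
  (V=0, X=0, U=0, W=0, Z=1, Y=1) weight 4/2625
  (V=0, X=0, U=0, W=0, Z=1, Y=2) weight 8/2625
  (V=0, X=0, U=0, W=1, Z=1, Y=0) weight 4/2625
  (V=0, X=0, U=0, W=1, Z=1, Y=1) weight 4/2625
  (V=0, X=0, U=0, W=1, Z=1, Y=2) weight 8/2625
  (V=0, X=0, U=0, W=2, Z=1, Y=0) weight 4/2625
  (V=0, X=0, U=0, W=2, Z=1, Y=1) weight 4/2625
  (V=0, X=1, U=0, W=0, Z=0, Y=0) weight 1/2625
  … 153 more
Group by X:
  weight(X=0) = 164/1125
  weight(X=1) = 56/1125
Total weight = 164/1125 + 56/1125 = 44/225
P(X=0 | obs) = 164/1125 / 44/225 = 41/55
P(X=1 | obs) = 56/1125 / 44/225 = 14/55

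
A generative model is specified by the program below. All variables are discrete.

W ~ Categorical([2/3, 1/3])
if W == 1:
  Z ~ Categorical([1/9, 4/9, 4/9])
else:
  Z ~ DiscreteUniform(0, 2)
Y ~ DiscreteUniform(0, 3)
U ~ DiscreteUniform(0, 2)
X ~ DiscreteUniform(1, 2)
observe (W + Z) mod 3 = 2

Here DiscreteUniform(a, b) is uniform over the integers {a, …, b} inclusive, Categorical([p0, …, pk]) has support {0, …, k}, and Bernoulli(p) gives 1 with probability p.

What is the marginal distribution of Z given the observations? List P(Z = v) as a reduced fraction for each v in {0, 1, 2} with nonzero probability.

P(Z=1) = 2/5, P(Z=2) = 3/5

Enumerate traces; 48 have nonzero weight after conditioning:
  (W=0, Z=2, Y=0, U=0, X=1) weight 1/108
  (W=0, Z=2, Y=0, U=0, X=2) weight 1/108
  (W=0, Z=2, Y=0, U=1, X=1) weight 1/108
  (W=0, Z=2, Y=0, U=1, X=2) weight 1/108
  (W=0, Z=2, Y=0, U=2, X=1) weight 1/108
  (W=0, Z=2, Y=0, U=2, X=2) weight 1/108
  (W=0, Z=2, Y=1, U=0, X=1) weight 1/108
  (W=0, Z=2, Y=1, U=0, X=2) weight 1/108
  (W=1, Z=1, Y=0, U=0, X=1) weight 1/162
  … 39 more
Group by Z:
  weight(Z=1) = 4/27
  weight(Z=2) = 2/9
Total weight = 4/27 + 2/9 = 10/27
P(Z=1 | obs) = 4/27 / 10/27 = 2/5
P(Z=2 | obs) = 2/9 / 10/27 = 3/5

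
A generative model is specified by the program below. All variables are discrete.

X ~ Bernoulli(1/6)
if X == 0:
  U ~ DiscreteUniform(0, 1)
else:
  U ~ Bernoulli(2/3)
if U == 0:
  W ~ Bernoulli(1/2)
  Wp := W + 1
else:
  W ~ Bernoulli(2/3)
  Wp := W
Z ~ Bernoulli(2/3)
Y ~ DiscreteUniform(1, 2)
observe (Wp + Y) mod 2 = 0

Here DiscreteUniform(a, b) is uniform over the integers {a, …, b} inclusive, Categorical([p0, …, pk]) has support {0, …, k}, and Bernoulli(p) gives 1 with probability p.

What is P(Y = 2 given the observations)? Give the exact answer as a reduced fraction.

Enumerate traces; 16 have nonzero weight after conditioning:
  (X=0, U=0, W=0, Z=0, Y=1) weight 5/144
  (X=0, U=0, W=0, Z=1, Y=1) weight 5/72
  (X=0, U=0, W=1, Z=0, Y=2) weight 5/144
  (X=0, U=0, W=1, Z=1, Y=2) weight 5/72
  (X=0, U=1, W=0, Z=0, Y=2) weight 5/216
  (X=0, U=1, W=0, Z=1, Y=2) weight 5/108
  (X=0, U=1, W=1, Z=0, Y=1) weight 5/108
  (X=0, U=1, W=1, Z=1, Y=1) weight 5/54
  … 8 more
Group by Y:
  weight(Y=1) = 127/432
  weight(Y=2) = 89/432
Total weight = 127/432 + 89/432 = 1/2
P(Y=1 | obs) = 127/432 / 1/2 = 127/216
P(Y=2 | obs) = 89/432 / 1/2 = 89/216

P(Y = 2 | obs) = 89/216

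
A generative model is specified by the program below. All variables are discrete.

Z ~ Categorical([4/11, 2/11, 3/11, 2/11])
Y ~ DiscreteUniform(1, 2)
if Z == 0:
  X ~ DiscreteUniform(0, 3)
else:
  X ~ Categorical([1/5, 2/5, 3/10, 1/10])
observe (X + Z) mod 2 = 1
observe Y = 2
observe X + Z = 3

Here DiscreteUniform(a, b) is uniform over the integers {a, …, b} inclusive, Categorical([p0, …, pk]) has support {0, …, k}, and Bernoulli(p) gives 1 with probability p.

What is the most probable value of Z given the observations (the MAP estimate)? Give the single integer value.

Enumerate traces; 4 have nonzero weight after conditioning:
  (Z=0, Y=2, X=3) weight 1/22
  (Z=1, Y=2, X=2) weight 3/110
  (Z=2, Y=2, X=1) weight 3/55
  (Z=3, Y=2, X=0) weight 1/55
Group by Z:
  weight(Z=0) = 1/22
  weight(Z=1) = 3/110
  weight(Z=2) = 3/55
  weight(Z=3) = 1/55
Total weight = 1/22 + 3/110 + 3/55 + 1/55 = 8/55
P(Z=0 | obs) = 1/22 / 8/55 = 5/16
P(Z=1 | obs) = 3/110 / 8/55 = 3/16
P(Z=2 | obs) = 3/55 / 8/55 = 3/8
P(Z=3 | obs) = 1/55 / 8/55 = 1/8
argmax = 2

argmax_v P(Z = v | obs) = 2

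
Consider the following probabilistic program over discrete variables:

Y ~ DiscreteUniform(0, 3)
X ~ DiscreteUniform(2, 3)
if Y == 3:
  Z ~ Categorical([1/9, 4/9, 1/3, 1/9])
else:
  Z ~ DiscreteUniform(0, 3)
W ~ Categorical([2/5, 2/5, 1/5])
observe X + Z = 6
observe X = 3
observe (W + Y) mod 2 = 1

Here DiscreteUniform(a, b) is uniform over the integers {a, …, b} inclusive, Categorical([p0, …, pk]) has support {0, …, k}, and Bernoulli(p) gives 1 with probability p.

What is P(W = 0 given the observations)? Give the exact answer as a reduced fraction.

P(W = 0 | obs) = 26/75

Enumerate traces; 6 have nonzero weight after conditioning:
  (Y=0, X=3, Z=3, W=1) weight 1/80
  (Y=1, X=3, Z=3, W=0) weight 1/80
  (Y=1, X=3, Z=3, W=2) weight 1/160
  (Y=2, X=3, Z=3, W=1) weight 1/80
  (Y=3, X=3, Z=3, W=0) weight 1/180
  (Y=3, X=3, Z=3, W=2) weight 1/360
Group by W:
  weight(W=0) = 13/720
  weight(W=1) = 1/40
  weight(W=2) = 13/1440
Total weight = 13/720 + 1/40 + 13/1440 = 5/96
P(W=0 | obs) = 13/720 / 5/96 = 26/75
P(W=1 | obs) = 1/40 / 5/96 = 12/25
P(W=2 | obs) = 13/1440 / 5/96 = 13/75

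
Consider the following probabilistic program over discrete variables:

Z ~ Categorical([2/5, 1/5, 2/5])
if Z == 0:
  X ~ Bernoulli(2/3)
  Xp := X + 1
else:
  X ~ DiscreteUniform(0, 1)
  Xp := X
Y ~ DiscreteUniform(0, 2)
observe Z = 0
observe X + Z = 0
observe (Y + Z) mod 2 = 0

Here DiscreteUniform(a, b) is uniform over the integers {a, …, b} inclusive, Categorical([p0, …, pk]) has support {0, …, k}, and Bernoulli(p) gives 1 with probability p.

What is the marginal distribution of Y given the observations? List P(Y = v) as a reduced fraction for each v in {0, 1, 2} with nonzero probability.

P(Y=0) = 1/2, P(Y=2) = 1/2

Enumerate traces; 2 have nonzero weight after conditioning:
  (Z=0, X=0, Y=0) weight 2/45
  (Z=0, X=0, Y=2) weight 2/45
Group by Y:
  weight(Y=0) = 2/45
  weight(Y=2) = 2/45
Total weight = 2/45 + 2/45 = 4/45
P(Y=0 | obs) = 2/45 / 4/45 = 1/2
P(Y=2 | obs) = 2/45 / 4/45 = 1/2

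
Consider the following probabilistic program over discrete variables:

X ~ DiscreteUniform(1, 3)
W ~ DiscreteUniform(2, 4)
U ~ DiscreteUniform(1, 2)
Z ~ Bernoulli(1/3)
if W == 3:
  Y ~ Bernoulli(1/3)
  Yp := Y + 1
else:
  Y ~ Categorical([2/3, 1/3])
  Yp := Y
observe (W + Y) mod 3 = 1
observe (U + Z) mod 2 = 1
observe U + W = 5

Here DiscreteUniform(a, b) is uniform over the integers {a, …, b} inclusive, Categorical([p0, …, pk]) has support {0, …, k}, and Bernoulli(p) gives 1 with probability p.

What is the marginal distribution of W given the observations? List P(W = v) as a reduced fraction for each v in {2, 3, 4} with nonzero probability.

P(W=3) = 1/5, P(W=4) = 4/5

Enumerate traces; 6 have nonzero weight after conditioning:
  (X=1, W=3, U=2, Z=1, Y=1) weight 1/162
  (X=1, W=4, U=1, Z=0, Y=0) weight 2/81
  (X=2, W=3, U=2, Z=1, Y=1) weight 1/162
  (X=2, W=4, U=1, Z=0, Y=0) weight 2/81
  (X=3, W=3, U=2, Z=1, Y=1) weight 1/162
  (X=3, W=4, U=1, Z=0, Y=0) weight 2/81
Group by W:
  weight(W=3) = 1/54
  weight(W=4) = 2/27
Total weight = 1/54 + 2/27 = 5/54
P(W=3 | obs) = 1/54 / 5/54 = 1/5
P(W=4 | obs) = 2/27 / 5/54 = 4/5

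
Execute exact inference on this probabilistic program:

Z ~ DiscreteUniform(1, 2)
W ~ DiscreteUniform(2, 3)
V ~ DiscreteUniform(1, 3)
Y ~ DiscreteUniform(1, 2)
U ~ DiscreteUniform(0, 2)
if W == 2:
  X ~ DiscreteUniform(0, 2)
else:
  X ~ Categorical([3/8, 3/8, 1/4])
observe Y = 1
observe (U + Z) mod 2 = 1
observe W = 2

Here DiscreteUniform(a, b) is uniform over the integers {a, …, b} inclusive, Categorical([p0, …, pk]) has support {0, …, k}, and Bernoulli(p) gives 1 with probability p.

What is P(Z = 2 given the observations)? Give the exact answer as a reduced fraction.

P(Z = 2 | obs) = 1/3

Enumerate traces; 27 have nonzero weight after conditioning:
  (Z=1, W=2, V=1, Y=1, U=0, X=0) weight 1/216
  (Z=1, W=2, V=1, Y=1, U=0, X=1) weight 1/216
  (Z=1, W=2, V=1, Y=1, U=0, X=2) weight 1/216
  (Z=1, W=2, V=1, Y=1, U=2, X=0) weight 1/216
  (Z=1, W=2, V=1, Y=1, U=2, X=1) weight 1/216
  (Z=1, W=2, V=1, Y=1, U=2, X=2) weight 1/216
  (Z=1, W=2, V=2, Y=1, U=0, X=0) weight 1/216
  (Z=1, W=2, V=2, Y=1, U=0, X=1) weight 1/216
  (Z=2, W=2, V=1, Y=1, U=1, X=0) weight 1/216
  … 18 more
Group by Z:
  weight(Z=1) = 1/12
  weight(Z=2) = 1/24
Total weight = 1/12 + 1/24 = 1/8
P(Z=1 | obs) = 1/12 / 1/8 = 2/3
P(Z=2 | obs) = 1/24 / 1/8 = 1/3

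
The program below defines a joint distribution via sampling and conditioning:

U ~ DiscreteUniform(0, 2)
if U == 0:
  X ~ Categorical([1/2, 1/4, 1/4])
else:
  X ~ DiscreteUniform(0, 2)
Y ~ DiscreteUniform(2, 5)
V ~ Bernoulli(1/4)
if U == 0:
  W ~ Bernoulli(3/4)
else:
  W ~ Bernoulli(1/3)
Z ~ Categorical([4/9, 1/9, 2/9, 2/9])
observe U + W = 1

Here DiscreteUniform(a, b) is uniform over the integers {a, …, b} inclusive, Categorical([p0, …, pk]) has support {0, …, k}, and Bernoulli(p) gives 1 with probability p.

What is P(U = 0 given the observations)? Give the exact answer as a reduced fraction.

P(U = 0 | obs) = 9/17

Enumerate traces; 192 have nonzero weight after conditioning:
  (U=0, X=0, Y=2, V=0, W=1, Z=0) weight 1/96
  (U=0, X=0, Y=2, V=0, W=1, Z=1) weight 1/384
  (U=0, X=0, Y=2, V=0, W=1, Z=2) weight 1/192
  (U=0, X=0, Y=2, V=0, W=1, Z=3) weight 1/192
  (U=0, X=0, Y=2, V=1, W=1, Z=0) weight 1/288
  (U=0, X=0, Y=2, V=1, W=1, Z=1) weight 1/1152
  (U=0, X=0, Y=2, V=1, W=1, Z=2) weight 1/576
  (U=0, X=0, Y=2, V=1, W=1, Z=3) weight 1/576
  (U=1, X=0, Y=2, V=0, W=0, Z=0) weight 1/162
  … 183 more
Group by U:
  weight(U=0) = 1/4
  weight(U=1) = 2/9
Total weight = 1/4 + 2/9 = 17/36
P(U=0 | obs) = 1/4 / 17/36 = 9/17
P(U=1 | obs) = 2/9 / 17/36 = 8/17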